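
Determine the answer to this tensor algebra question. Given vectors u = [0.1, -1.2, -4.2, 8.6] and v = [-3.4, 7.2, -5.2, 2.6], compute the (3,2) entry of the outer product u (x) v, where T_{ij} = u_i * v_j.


The outer product entry T_{ij} = u_i * v_j.
We need i=3, j=2.
u_3 = -4.2, v_2 = 7.2
T_{3,2} = -4.2 * 7.2 = -30.24

-30.24


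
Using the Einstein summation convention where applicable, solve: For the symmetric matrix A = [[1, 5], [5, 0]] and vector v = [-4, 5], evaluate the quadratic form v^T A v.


First compute Av:
(Av)_1 = 1*-4 + 5*5 = 21
(Av)_2 = 5*-4 + 0*5 = -20
Av = [21, -20]
Then v^T (Av) = -4*21 + 5*-20
= -84 + -100 = -184

-184


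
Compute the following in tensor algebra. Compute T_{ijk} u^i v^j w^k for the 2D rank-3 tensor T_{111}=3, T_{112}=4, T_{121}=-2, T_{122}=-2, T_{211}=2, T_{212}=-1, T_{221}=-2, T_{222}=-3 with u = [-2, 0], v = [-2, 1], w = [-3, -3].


S = sum over i,j,k of T_{ijk} u_i v_j w_k. Expanding all 8 terms:
T_{111}*u_1*v_1*w_1 = 3*-2*-2*-3 = -36  (running total: -36)
T_{112}*u_1*v_1*w_2 = 4*-2*-2*-3 = -48  (running total: -84)
T_{121}*u_1*v_2*w_1 = -2*-2*1*-3 = -12  (running total: -96)
T_{122}*u_1*v_2*w_2 = -2*-2*1*-3 = -12  (running total: -108)
T_{211}*u_2*v_1*w_1 = 2*0*-2*-3 = 0  (running total: -108)
T_{212}*u_2*v_1*w_2 = -1*0*-2*-3 = 0  (running total: -108)
T_{221}*u_2*v_2*w_1 = -2*0*1*-3 = 0  (running total: -108)
T_{222}*u_2*v_2*w_2 = -3*0*1*-3 = 0  (running total: -108)
S = -108

-108


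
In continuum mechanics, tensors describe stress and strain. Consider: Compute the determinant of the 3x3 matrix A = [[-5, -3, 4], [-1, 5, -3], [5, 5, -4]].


Expanding along the first row, det(A) = a11*M_11 - a12*M_12 + a13*M_13, where M_1j is the (1,j) minor.
Minor M_11 = 5*-4 - -3*5 = -5
Minor M_12 = -1*-4 - -3*5 = 19
Minor M_13 = -1*5 - 5*5 = -30
det = -5*(-5) - -3*(19) + 4*(-30)
    = 25 - -57 + -120
    = -38

-38


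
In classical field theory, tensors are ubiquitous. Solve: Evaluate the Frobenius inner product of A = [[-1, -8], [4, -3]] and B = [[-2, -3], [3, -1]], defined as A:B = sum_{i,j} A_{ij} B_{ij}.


A:B = sum over all i,j of A_{ij} * B_{ij}.
Row 1: -1*-2=2, -8*-3=24 => row sum = 26
Row 2: 4*3=12, -3*-1=3 => row sum = 15
Total = 26 + 15 = 41

41


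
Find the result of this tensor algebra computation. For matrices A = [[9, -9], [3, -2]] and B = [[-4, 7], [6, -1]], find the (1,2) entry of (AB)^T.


(AB)^T_{ij} = (AB)_{ji} = sum_k A_{jk} B_{ki}.
For i=1, j=2 we need (AB)_{21}:
A_{21} * B_{11} = 3 * -4 = -12
A_{22} * B_{21} = -2 * 6 = -12
Sum = -12 + -12 = -24

-24


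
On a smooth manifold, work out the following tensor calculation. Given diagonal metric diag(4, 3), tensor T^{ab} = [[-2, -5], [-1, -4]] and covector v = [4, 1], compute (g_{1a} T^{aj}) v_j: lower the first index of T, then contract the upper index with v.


Step 1: lower the first index. For a diagonal metric, g_{ia} T^{aj} = g_{ii} T^{ij} (no sum on i).
g_{11} = 4
S_1{}^1 = 4 * T^{11} = 4 * -2 = -8
S_1{}^2 = 4 * T^{12} = 4 * -5 = -20
Step 2: contract S_1{}^j with v_j.
S_1{}^1 * v_1 = -8 * 4 = -32
S_1{}^2 * v_2 = -20 * 1 = -20
Result = -32 + -20 = -52

-52


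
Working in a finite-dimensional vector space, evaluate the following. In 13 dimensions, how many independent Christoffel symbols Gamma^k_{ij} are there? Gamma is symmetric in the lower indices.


Christoffel symbols Gamma^k_{ij} are symmetric in i,j, so there are d * d(d+1)/2 independent symbols.
d = 13
d(d+1)/2 = 13 * 14 / 2 = 91
Total = 13 * 91 = 1183

1183


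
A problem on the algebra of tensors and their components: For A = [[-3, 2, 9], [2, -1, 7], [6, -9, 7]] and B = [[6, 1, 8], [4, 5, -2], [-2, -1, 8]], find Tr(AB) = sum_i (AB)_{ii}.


Tr(AB) = sum_i (AB)_{ii} where (AB)_{ii} = sum_k A_{ik} B_{ki}.
(AB)_{11} = -3*6 + 2*4 + 9*-2 = -28
(AB)_{22} = 2*1 + -1*5 + 7*-1 = -10
(AB)_{33} = 6*8 + -9*-2 + 7*8 = 122
Tr(AB) = -28 + -10 + 122 = 84

84


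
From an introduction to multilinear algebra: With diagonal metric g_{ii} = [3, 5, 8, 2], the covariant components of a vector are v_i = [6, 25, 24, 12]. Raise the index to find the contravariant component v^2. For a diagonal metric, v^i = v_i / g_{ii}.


To raise an index with a diagonal metric: v^i = v_i / g_{ii}.
For index 2: v_2 = 25, g_{22} = 5
v^2 = 25 / 5 = 5

5


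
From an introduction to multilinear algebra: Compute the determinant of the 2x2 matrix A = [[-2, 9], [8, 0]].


For a 2x2 matrix [[a, b], [c, d]], det = a*d - b*c.
a = -2, b = 9, c = 8, d = 0
a*d = -2 * 0 = 0
b*c = 9 * 8 = 72
det = 0 - 72 = -72

-72


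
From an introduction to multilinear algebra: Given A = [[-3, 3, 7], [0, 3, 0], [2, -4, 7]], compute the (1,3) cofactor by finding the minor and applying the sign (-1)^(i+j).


To find cofactor C_{13}, delete row 1 and column 3.
The resulting 2x2 submatrix is: [[0, 3], [2, -4]]
Minor M_{13} = 0*-4 - 3*2
  = 0 - 6 = -6
Sign = (-1)^(1+3) = (-1)^4 = 1
Cofactor C_{13} = 1 * -6 = -6

-6


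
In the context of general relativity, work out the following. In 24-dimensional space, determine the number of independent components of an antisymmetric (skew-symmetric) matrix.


An antisymmetric rank-2 tensor satisfies A_{ij} = -A_{ji}, so diagonal entries are zero.
The independent components are the upper-triangular entries: C(n, 2) = n(n-1)/2.
n = 24
C(24, 2) = 24 * 23 / 2 = 552 / 2 = 276

276


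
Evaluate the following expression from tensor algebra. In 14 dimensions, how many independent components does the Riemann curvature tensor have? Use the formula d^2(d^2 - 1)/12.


The Riemann tensor in d dimensions has d^2(d^2 - 1)/12 independent components.
d = 14, so d^2 = 196
d^2 - 1 = 195
d^2(d^2 - 1) = 196 * 195 = 38220
Divide by 12: 38220 / 12 = 3185

3185


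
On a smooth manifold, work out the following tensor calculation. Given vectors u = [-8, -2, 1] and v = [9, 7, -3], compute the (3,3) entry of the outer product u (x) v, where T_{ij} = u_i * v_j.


The outer product entry T_{ij} = u_i * v_j.
We need i=3, j=3.
u_3 = 1, v_3 = -3
T_{3,3} = 1 * -3 = -3

-3


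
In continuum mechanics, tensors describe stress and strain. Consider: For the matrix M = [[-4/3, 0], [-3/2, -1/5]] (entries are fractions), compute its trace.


The trace is the sum of diagonal entries.
Diagonal: M[1,1] = -4/3, M[2,2] = -1/5
Tr(M) = -4/3 + -1/5
Computing step by step:
After adding M[1,1]: -4/3
After adding M[2,2]: -23/15
Tr(M) = -23/15

-23/15


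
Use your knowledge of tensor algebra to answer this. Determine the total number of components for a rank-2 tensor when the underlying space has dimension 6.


The number of components of a rank-r tensor in d dimensions is d^r.
Here d = 6 and r = 2.
6^2 = 36

36


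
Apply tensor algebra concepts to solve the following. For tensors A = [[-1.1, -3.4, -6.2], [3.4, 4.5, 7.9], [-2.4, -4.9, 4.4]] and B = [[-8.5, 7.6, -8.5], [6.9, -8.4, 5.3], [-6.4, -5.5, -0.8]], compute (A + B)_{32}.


Tensor addition is component-wise: (A + B)_{ij} = A_{ij} + B_{ij}.
A_{32} = -4.9
B_{32} = -5.5
(A + B)_{32} = -4.9 + -5.5 = -10.4

-10.4


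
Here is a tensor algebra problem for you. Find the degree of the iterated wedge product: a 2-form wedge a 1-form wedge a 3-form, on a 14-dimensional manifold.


The degree of a wedge product is the sum of the degrees of the individual forms.
Degrees: 2, 1, 3
Total degree = 2 + 1 + 3 = 6

6


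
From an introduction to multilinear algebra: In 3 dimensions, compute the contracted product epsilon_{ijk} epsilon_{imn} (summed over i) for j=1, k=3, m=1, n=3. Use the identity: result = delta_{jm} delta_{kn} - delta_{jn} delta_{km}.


Using the identity: epsilon_{ijk} epsilon_{imn} = delta_{jm} delta_{kn} - delta_{jn} delta_{km}.
delta_{11} = 1
delta_{33} = 1
delta_{13} = 0
delta_{31} = 0
Result = 1 * 1 - 0 * 0 = 1 - 0 = 1

1


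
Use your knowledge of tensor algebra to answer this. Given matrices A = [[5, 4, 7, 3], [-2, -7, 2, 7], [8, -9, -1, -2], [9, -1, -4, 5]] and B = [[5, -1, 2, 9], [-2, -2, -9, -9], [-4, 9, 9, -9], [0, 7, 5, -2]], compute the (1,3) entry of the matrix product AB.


(AB)_{ij} = sum_k A_{ik} B_{kj}.
For i=1, j=3:
A_{11} * B_{13} = 5 * 2 = 10
A_{12} * B_{23} = 4 * -9 = -36
A_{13} * B_{33} = 7 * 9 = 63
A_{14} * B_{43} = 3 * 5 = 15
Sum = 10 + -36 + 63 + 15 = 52

52


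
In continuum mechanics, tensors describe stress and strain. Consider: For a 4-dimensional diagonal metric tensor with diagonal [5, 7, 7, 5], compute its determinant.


For a diagonal metric, the determinant is the product of diagonal entries.
Diagonal entries: 5, 7, 7, 5
det(g) = 5 * 7 * 7 * 5 = 1225

1225


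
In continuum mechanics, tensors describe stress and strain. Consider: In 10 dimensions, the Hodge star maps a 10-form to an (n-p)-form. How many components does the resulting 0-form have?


The Hodge dual of a p-form on an n-dimensional manifold is an (n-p)-form.
n = 10, p = 10, so dual degree = 10 - 10 = 0
The number of components is C(n, n-p) = C(10, 0) = 1

1


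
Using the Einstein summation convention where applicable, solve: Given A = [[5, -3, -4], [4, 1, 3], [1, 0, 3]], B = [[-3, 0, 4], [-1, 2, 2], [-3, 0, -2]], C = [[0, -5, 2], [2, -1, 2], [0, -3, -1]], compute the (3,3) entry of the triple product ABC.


(ABC)_{33} = sum_m (AB)_{3m} C_{m3}. First compute row 3 of AB.
(AB)_{31} = 1*-3 + 0*-1 + 3*-3 = -12
(AB)_{32} = 1*0 + 0*2 + 3*0 = 0
(AB)_{33} = 1*4 + 0*2 + 3*-2 = -2
Now contract with column 3 of C:
(AB)_{31} * C_{13} = -12 * 2 = -24
(AB)_{32} * C_{23} = 0 * 2 = 0
(AB)_{33} * C_{33} = -2 * -1 = 2
(ABC)_{33} = -24 + 0 + 2 = -22

-22


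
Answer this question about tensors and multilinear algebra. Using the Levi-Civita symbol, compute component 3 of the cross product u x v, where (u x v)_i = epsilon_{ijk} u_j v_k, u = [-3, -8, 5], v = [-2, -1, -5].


(u x v)_3 = sum_{j,k} epsilon_{3jk} u_j v_k. Only permutations of (1,2,3) contribute; the two non-zero terms are:
eps_{312} u_1 v_2 = 1 * -3 * -1 = 3
eps_{321} u_2 v_1 = -1 * -8 * -2 = -16
(u x v)_3 = -13

-13


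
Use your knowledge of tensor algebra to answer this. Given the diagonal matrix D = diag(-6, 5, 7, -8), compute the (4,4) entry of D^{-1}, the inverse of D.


For a diagonal matrix, the inverse has entries (D^{-1})_{ii} = 1/d_{ii}.
The diagonal entries are: d_{11} = -6, d_{22} = 5, d_{33} = 7, d_{44} = -8
We need (D^{-1})_{44} = 1/d_{44} = 1/-8 = -1/8

-1/8


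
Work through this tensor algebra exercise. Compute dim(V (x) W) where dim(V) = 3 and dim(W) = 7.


The dimension of a tensor product is the product of dimensions.
dim(V) = 3, dim(W) = 7
dim(V (x) W) = 3 * 7 = 21

21


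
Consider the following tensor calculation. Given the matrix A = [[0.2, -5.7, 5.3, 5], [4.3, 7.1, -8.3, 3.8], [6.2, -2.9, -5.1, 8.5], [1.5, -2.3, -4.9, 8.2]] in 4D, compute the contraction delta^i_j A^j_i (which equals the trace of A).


The contraction (trace) of a rank-2 tensor is the sum of its diagonal elements.
Diagonal entries: A[1,1] = 0.2, A[2,2] = 7.1, A[3,3] = -5.1, A[4,4] = 8.2
Tr(A) = 0.2 + 7.1 + -5.1 + 8.2 = 10.4

10.4


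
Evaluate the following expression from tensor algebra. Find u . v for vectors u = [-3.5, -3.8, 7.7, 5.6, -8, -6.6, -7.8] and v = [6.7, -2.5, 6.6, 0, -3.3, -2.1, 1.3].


The inner product u . v = sum of u_i * v_i.
Term-by-term: -3.5 * 6.7, -3.8 * -2.5, 7.7 * 6.6, 5.6 * 0, -8 * -3.3, -6.6 * -2.1, -7.8 * 1.3
Products: -23.45, 9.5, 50.82, 0, 26.4, 13.86, -10.14
Sum = -23.45 + 9.5 + 50.82 + 0 + 26.4 + 13.86 + -10.14 = 66.99

66.99


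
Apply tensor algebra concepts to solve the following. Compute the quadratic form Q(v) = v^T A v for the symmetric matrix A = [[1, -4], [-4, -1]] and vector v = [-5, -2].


First compute Av:
(Av)_1 = 1*-5 + -4*-2 = 3
(Av)_2 = -4*-5 + -1*-2 = 22
Av = [3, 22]
Then v^T (Av) = -5*3 + -2*22
= -15 + -44 = -59

-59


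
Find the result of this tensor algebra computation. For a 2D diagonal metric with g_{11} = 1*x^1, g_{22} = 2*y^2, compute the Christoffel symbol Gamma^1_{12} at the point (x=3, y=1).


For a diagonal metric, Gamma^k_{ij} = (1/2) g^{kk} (dg_{ik}/dx_j + dg_{jk}/dx_i - dg_{ij}/dx_k).
The metric is diagonal, so g_{ab} = 0 for a != b.
At the given point: g_{11} = 3, g_{22} = 2
g^{11} = 1/3
dg_{11}/dx_2 = dg_{11}/dx_2 = 0
dg_{21}/dx_1 = 0 (off-diagonal)
dg_{12}/dx_1 = 0 (off-diagonal)
Numerator = 0 + 0 - 0 = 0
Gamma^1_{12} = 0 / (2 * 3) = 0

0


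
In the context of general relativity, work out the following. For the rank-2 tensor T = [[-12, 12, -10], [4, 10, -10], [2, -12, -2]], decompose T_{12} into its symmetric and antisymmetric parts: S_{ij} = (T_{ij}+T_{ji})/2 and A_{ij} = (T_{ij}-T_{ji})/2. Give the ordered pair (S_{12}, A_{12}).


T_{12} = 12
T_{21} = 4
S_{12} = (12 + 4)/2 = 16/2 = 8
A_{12} = (12 - 4)/2 = 8/2 = 4
Check: S + A = 8 + 4 = 12 = T_{12}.

(8, 4)


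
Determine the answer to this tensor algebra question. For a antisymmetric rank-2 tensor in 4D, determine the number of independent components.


A antisymmetric rank-2 tensor in d dimensions has d(d-1)/2 independent components.
d = 4
d(d-1)/2 = 4 * 3 / 2 = 12 / 2 = 6

6


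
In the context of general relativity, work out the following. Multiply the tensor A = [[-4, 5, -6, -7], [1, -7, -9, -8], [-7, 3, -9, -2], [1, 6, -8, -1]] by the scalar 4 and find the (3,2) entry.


Scalar multiplication: (cA)_{ij} = c * A_{ij}.
c = 4
A_{32} = 3
(cA)_{32} = 4 * 3 = 12

12


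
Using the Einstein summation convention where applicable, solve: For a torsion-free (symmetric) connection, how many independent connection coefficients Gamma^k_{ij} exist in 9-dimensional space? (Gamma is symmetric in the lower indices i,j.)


Christoffel symbols Gamma^k_{ij} are symmetric in i,j, so there are d * d(d+1)/2 independent symbols.
d = 9
d(d+1)/2 = 9 * 10 / 2 = 45
Total = 9 * 45 = 405

405


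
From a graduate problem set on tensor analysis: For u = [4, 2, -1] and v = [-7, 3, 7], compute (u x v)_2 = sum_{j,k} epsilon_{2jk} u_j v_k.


(u x v)_2 = sum_{j,k} epsilon_{2jk} u_j v_k. Only permutations of (1,2,3) contribute; the two non-zero terms are:
eps_{213} u_1 v_3 = -1 * 4 * 7 = -28
eps_{231} u_3 v_1 = 1 * -1 * -7 = 7
(u x v)_2 = -21

-21


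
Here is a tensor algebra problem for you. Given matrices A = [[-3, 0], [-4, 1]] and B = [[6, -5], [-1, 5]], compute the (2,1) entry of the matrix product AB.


(AB)_{ij} = sum_k A_{ik} B_{kj}.
For i=2, j=1:
A_{21} * B_{11} = -4 * 6 = -24
A_{22} * B_{21} = 1 * -1 = -1
Sum = -24 + -1 = -25

-25


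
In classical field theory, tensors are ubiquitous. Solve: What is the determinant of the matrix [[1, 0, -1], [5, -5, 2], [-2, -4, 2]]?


Expanding along the first row, det(A) = a11*M_11 - a12*M_12 + a13*M_13, where M_1j is the (1,j) minor.
Minor M_11 = -5*2 - 2*-4 = -2
Minor M_12 = 5*2 - 2*-2 = 14
Minor M_13 = 5*-4 - -5*-2 = -30
det = 1*(-2) - 0*(14) + -1*(-30)
    = -2 - 0 + 30
    = 28

28


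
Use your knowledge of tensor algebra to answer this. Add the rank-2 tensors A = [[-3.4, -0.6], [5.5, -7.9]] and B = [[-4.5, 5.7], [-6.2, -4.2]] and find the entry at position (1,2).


Tensor addition is component-wise: (A + B)_{ij} = A_{ij} + B_{ij}.
A_{12} = -0.6
B_{12} = 5.7
(A + B)_{12} = -0.6 + 5.7 = 5.1

5.1


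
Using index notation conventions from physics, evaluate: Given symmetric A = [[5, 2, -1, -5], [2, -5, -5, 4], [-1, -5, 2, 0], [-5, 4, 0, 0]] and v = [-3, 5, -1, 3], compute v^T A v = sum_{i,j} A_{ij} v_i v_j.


First compute Av:
(Av)_1 = 5*-3 + 2*5 + -1*-1 + -5*3 = -19
(Av)_2 = 2*-3 + -5*5 + -5*-1 + 4*3 = -14
(Av)_3 = -1*-3 + -5*5 + 2*-1 + 0*3 = -24
(Av)_4 = -5*-3 + 4*5 + 0*-1 + 0*3 = 35
Av = [-19, -14, -24, 35]
Then v^T (Av) = -3*-19 + 5*-14 + -1*-24 + 3*35
= 57 + -70 + 24 + 105 = 116

116


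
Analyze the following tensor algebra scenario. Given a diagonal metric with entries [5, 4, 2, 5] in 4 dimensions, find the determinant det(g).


For a diagonal metric, the determinant is the product of diagonal entries.
Diagonal entries: 5, 4, 2, 5
det(g) = 5 * 4 * 2 * 5 = 200

200


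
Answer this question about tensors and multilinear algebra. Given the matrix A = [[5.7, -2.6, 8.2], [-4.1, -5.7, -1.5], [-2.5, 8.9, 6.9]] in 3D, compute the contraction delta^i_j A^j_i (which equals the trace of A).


The contraction (trace) of a rank-2 tensor is the sum of its diagonal elements.
Diagonal entries: A[1,1] = 5.7, A[2,2] = -5.7, A[3,3] = 6.9
Tr(A) = 5.7 + -5.7 + 6.9 = 6.9

6.9


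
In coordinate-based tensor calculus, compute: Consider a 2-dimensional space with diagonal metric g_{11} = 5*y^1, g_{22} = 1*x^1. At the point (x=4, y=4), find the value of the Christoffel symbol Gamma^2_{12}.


For a diagonal metric, Gamma^k_{ij} = (1/2) g^{kk} (dg_{ik}/dx_j + dg_{jk}/dx_i - dg_{ij}/dx_k).
The metric is diagonal, so g_{ab} = 0 for a != b.
At the given point: g_{11} = 20, g_{22} = 4
g^{22} = 1/4
dg_{12}/dx_2 = 0 (off-diagonal)
dg_{22}/dx_1 = dg_{22}/dx_1 = 1
dg_{12}/dx_2 = 0 (off-diagonal)
Numerator = 0 + 1 - 0 = 1
Gamma^2_{12} = 1 / (2 * 4) = 1/8

1/8


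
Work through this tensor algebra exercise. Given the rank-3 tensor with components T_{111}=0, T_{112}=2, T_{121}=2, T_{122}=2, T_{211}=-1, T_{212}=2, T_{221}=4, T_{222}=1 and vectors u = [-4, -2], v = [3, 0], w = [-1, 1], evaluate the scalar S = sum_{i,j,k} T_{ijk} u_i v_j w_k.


S = sum over i,j,k of T_{ijk} u_i v_j w_k. Expanding all 8 terms:
T_{111}*u_1*v_1*w_1 = 0*-4*3*-1 = 0  (running total: 0)
T_{112}*u_1*v_1*w_2 = 2*-4*3*1 = -24  (running total: -24)
T_{121}*u_1*v_2*w_1 = 2*-4*0*-1 = 0  (running total: -24)
T_{122}*u_1*v_2*w_2 = 2*-4*0*1 = 0  (running total: -24)
T_{211}*u_2*v_1*w_1 = -1*-2*3*-1 = -6  (running total: -30)
T_{212}*u_2*v_1*w_2 = 2*-2*3*1 = -12  (running total: -42)
T_{221}*u_2*v_2*w_1 = 4*-2*0*-1 = 0  (running total: -42)
T_{222}*u_2*v_2*w_2 = 1*-2*0*1 = 0  (running total: -42)
S = -42

-42


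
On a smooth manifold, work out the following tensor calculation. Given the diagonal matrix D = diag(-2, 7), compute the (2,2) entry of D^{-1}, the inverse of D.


For a diagonal matrix, the inverse has entries (D^{-1})_{ii} = 1/d_{ii}.
The diagonal entries are: d_{11} = -2, d_{22} = 7
We need (D^{-1})_{22} = 1/d_{22} = 1/7 = 1/7

1/7


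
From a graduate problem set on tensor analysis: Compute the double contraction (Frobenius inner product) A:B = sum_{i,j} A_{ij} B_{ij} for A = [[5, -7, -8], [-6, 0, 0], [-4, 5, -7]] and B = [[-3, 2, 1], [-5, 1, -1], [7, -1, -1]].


A:B = sum over all i,j of A_{ij} * B_{ij}.
Row 1: 5*-3=-15, -7*2=-14, -8*1=-8 => row sum = -37
Row 2: -6*-5=30, 0*1=0, 0*-1=0 => row sum = 30
Row 3: -4*7=-28, 5*-1=-5, -7*-1=7 => row sum = -26
Total = -37 + 30 + -26 = -33

-33


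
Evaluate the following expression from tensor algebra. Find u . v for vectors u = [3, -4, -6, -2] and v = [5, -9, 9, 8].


The inner product u . v = sum of u_i * v_i.
Term-by-term: 3 * 5, -4 * -9, -6 * 9, -2 * 8
Products: 15, 36, -54, -16
Sum = 15 + 36 + -54 + -16 = -19

-19


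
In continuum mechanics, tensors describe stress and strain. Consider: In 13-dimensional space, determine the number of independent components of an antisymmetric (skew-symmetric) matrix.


An antisymmetric rank-2 tensor satisfies A_{ij} = -A_{ji}, so diagonal entries are zero.
The independent components are the upper-triangular entries: C(n, 2) = n(n-1)/2.
n = 13
C(13, 2) = 13 * 12 / 2 = 156 / 2 = 78

78


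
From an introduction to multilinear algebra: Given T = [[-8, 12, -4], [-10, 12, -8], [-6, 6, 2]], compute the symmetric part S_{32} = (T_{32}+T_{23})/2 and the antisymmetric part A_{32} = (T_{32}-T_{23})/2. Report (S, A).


T_{32} = 6
T_{23} = -8
S_{32} = (6 + -8)/2 = -2/2 = -1
A_{32} = (6 - -8)/2 = 14/2 = 7
Check: S + A = -1 + 7 = 6 = T_{32}.

(-1, 7)


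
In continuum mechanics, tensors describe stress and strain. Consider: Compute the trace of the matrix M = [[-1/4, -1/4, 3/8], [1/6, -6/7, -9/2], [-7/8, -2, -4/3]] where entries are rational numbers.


The trace is the sum of diagonal entries.
Diagonal: M[1,1] = -1/4, M[2,2] = -6/7, M[3,3] = -4/3
Tr(M) = -1/4 + -6/7 + -4/3
Computing step by step:
After adding M[1,1]: -1/4
After adding M[2,2]: -31/28
After adding M[3,3]: -205/84
Tr(M) = -205/84

-205/84


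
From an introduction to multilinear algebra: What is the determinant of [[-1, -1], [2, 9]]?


For a 2x2 matrix [[a, b], [c, d]], det = a*d - b*c.
a = -1, b = -1, c = 2, d = 9
a*d = -1 * 9 = -9
b*c = -1 * 2 = -2
det = -9 - -2 = -7

-7


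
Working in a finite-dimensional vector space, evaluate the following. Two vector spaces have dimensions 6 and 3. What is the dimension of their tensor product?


The dimension of a tensor product is the product of dimensions.
dim(V) = 6, dim(W) = 3
dim(V (x) W) = 6 * 3 = 18

18


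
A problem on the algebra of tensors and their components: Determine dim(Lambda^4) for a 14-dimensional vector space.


The dimension of the space of p-forms on an n-dimensional space is C(n, p).
n = 14, p = 4
C(14, 4) = 14! / (4! * 10!) = 1001

1001


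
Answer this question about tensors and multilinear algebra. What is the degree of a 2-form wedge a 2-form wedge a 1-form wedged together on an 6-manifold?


The degree of a wedge product is the sum of the degrees of the individual forms.
Degrees: 2, 2, 1
Total degree = 2 + 2 + 1 = 5

5


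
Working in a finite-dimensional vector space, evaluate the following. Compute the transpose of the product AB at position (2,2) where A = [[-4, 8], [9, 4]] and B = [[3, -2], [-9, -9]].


(AB)^T_{ij} = (AB)_{ji} = sum_k A_{jk} B_{ki}.
For i=2, j=2 we need (AB)_{22}:
A_{21} * B_{12} = 9 * -2 = -18
A_{22} * B_{22} = 4 * -9 = -36
Sum = -18 + -36 = -54

-54


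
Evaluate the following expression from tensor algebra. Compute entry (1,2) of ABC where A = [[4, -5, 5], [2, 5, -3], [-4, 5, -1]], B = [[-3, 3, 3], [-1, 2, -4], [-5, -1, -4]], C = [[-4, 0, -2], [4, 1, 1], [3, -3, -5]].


(ABC)_{12} = sum_m (AB)_{1m} C_{m2}. First compute row 1 of AB.
(AB)_{11} = 4*-3 + -5*-1 + 5*-5 = -32
(AB)_{12} = 4*3 + -5*2 + 5*-1 = -3
(AB)_{13} = 4*3 + -5*-4 + 5*-4 = 12
Now contract with column 2 of C:
(AB)_{11} * C_{12} = -32 * 0 = 0
(AB)_{12} * C_{22} = -3 * 1 = -3
(AB)_{13} * C_{32} = 12 * -3 = -36
(ABC)_{12} = 0 + -3 + -36 = -39

-39


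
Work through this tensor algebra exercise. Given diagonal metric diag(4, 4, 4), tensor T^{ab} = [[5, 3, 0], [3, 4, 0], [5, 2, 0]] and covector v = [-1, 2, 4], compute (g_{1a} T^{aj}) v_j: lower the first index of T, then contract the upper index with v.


Step 1: lower the first index. For a diagonal metric, g_{ia} T^{aj} = g_{ii} T^{ij} (no sum on i).
g_{11} = 4
S_1{}^1 = 4 * T^{11} = 4 * 5 = 20
S_1{}^2 = 4 * T^{12} = 4 * 3 = 12
S_1{}^3 = 4 * T^{13} = 4 * 0 = 0
Step 2: contract S_1{}^j with v_j.
S_1{}^1 * v_1 = 20 * -1 = -20
S_1{}^2 * v_2 = 12 * 2 = 24
S_1{}^3 * v_3 = 0 * 4 = 0
Result = -20 + 24 + 0 = 4

4


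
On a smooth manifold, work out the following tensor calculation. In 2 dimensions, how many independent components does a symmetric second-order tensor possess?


A symmetric rank-2 tensor in d dimensions has d(d+1)/2 independent components.
d = 2
d(d+1)/2 = 2 * 3 / 2 = 6 / 2 = 3

3


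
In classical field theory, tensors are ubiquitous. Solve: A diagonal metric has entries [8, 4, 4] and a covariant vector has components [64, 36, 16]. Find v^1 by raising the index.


To raise an index with a diagonal metric: v^i = v_i / g_{ii}.
For index 1: v_1 = 64, g_{11} = 8
v^1 = 64 / 8 = 8

8


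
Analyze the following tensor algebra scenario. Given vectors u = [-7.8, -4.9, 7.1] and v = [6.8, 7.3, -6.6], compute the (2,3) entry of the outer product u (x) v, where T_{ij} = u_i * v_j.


The outer product entry T_{ij} = u_i * v_j.
We need i=2, j=3.
u_2 = -4.9, v_3 = -6.6
T_{2,3} = -4.9 * -6.6 = 32.34

32.34


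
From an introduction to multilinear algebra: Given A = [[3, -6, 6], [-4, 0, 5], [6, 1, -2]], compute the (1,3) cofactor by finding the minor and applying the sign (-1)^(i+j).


To find cofactor C_{13}, delete row 1 and column 3.
The resulting 2x2 submatrix is: [[-4, 0], [6, 1]]
Minor M_{13} = -4*1 - 0*6
  = -4 - 0 = -4
Sign = (-1)^(1+3) = (-1)^4 = 1
Cofactor C_{13} = 1 * -4 = -4

-4


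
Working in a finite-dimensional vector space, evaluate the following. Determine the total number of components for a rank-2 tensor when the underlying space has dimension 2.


The number of components of a rank-r tensor in d dimensions is d^r.
Here d = 2 and r = 2.
2^2 = 4

4


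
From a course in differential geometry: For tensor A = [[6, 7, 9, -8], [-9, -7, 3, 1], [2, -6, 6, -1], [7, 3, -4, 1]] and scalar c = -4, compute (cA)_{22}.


Scalar multiplication: (cA)_{ij} = c * A_{ij}.
c = -4
A_{22} = -7
(cA)_{22} = -4 * -7 = 28

28


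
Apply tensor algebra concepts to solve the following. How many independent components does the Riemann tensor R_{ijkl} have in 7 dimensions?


The Riemann tensor in d dimensions has d^2(d^2 - 1)/12 independent components.
d = 7, so d^2 = 49
d^2 - 1 = 48
d^2(d^2 - 1) = 49 * 48 = 2352
Divide by 12: 2352 / 12 = 196

196


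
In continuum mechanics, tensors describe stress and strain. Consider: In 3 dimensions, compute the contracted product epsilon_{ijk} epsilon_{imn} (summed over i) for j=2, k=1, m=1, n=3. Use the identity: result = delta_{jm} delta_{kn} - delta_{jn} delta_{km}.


Using the identity: epsilon_{ijk} epsilon_{imn} = delta_{jm} delta_{kn} - delta_{jn} delta_{km}.
delta_{21} = 0
delta_{13} = 0
delta_{23} = 0
delta_{11} = 1
Result = 0 * 0 - 0 * 1 = 0 - 0 = 0

0


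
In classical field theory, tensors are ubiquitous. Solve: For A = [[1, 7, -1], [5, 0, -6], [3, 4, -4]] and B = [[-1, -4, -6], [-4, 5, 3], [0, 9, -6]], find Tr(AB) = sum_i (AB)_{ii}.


Tr(AB) = sum_i (AB)_{ii} where (AB)_{ii} = sum_k A_{ik} B_{ki}.
(AB)_{11} = 1*-1 + 7*-4 + -1*0 = -29
(AB)_{22} = 5*-4 + 0*5 + -6*9 = -74
(AB)_{33} = 3*-6 + 4*3 + -4*-6 = 18
Tr(AB) = -29 + -74 + 18 = -85

-85


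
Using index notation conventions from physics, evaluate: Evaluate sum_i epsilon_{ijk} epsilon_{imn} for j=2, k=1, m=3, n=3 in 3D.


Using the identity: epsilon_{ijk} epsilon_{imn} = delta_{jm} delta_{kn} - delta_{jn} delta_{km}.
delta_{23} = 0
delta_{13} = 0
delta_{23} = 0
delta_{13} = 0
Result = 0 * 0 - 0 * 0 = 0 - 0 = 0

0


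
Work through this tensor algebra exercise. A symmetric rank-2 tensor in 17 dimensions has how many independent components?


A symmetric rank-2 tensor in d dimensions has d(d+1)/2 independent components.
d = 17
d(d+1)/2 = 17 * 18 / 2 = 306 / 2 = 153

153


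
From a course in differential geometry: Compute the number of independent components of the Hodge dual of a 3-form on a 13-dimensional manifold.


The Hodge dual of a p-form on an n-dimensional manifold is an (n-p)-form.
n = 13, p = 3, so dual degree = 13 - 3 = 10
The number of components is C(n, n-p) = C(13, 10) = 286

286


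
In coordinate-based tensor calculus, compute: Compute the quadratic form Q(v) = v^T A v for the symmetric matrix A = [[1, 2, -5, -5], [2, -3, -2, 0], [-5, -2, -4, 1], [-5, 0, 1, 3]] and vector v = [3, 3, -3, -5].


First compute Av:
(Av)_1 = 1*3 + 2*3 + -5*-3 + -5*-5 = 49
(Av)_2 = 2*3 + -3*3 + -2*-3 + 0*-5 = 3
(Av)_3 = -5*3 + -2*3 + -4*-3 + 1*-5 = -14
(Av)_4 = -5*3 + 0*3 + 1*-3 + 3*-5 = -33
Av = [49, 3, -14, -33]
Then v^T (Av) = 3*49 + 3*3 + -3*-14 + -5*-33
= 147 + 9 + 42 + 165 = 363

363


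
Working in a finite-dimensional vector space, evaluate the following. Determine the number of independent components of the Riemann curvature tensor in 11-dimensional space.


The Riemann tensor in d dimensions has d^2(d^2 - 1)/12 independent components.
d = 11, so d^2 = 121
d^2 - 1 = 120
d^2(d^2 - 1) = 121 * 120 = 14520
Divide by 12: 14520 / 12 = 1210

1210


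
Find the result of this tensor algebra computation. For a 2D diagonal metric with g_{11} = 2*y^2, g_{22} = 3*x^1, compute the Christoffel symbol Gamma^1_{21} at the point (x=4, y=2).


For a diagonal metric, Gamma^k_{ij} = (1/2) g^{kk} (dg_{ik}/dx_j + dg_{jk}/dx_i - dg_{ij}/dx_k).
The metric is diagonal, so g_{ab} = 0 for a != b.
At the given point: g_{11} = 8, g_{22} = 12
g^{11} = 1/8
dg_{21}/dx_1 = 0 (off-diagonal)
dg_{11}/dx_2 = dg_{11}/dx_2 = 8
dg_{21}/dx_1 = 0 (off-diagonal)
Numerator = 0 + 8 - 0 = 8
Gamma^1_{21} = 8 / (2 * 8) = 1/2

1/2


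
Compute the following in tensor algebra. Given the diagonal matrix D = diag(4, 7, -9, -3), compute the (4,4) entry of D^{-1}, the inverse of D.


For a diagonal matrix, the inverse has entries (D^{-1})_{ii} = 1/d_{ii}.
The diagonal entries are: d_{11} = 4, d_{22} = 7, d_{33} = -9, d_{44} = -3
We need (D^{-1})_{44} = 1/d_{44} = 1/-3 = -1/3

-1/3


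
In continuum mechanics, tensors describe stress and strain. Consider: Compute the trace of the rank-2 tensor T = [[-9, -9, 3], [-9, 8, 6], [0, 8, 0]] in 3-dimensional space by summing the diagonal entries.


The contraction (trace) of a rank-2 tensor is the sum of its diagonal elements.
Diagonal entries: A[1,1] = -9, A[2,2] = 8, A[3,3] = 0
Tr(A) = -9 + 8 + 0 = -1

-1


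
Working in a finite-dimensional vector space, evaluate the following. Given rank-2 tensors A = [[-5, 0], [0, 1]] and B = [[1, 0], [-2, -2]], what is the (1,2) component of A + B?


Tensor addition is component-wise: (A + B)_{ij} = A_{ij} + B_{ij}.
A_{12} = 0
B_{12} = 0
(A + B)_{12} = 0 + 0 = 0

0


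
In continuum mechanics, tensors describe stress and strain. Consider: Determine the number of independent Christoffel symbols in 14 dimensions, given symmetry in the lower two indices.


Christoffel symbols Gamma^k_{ij} are symmetric in i,j, so there are d * d(d+1)/2 independent symbols.
d = 14
d(d+1)/2 = 14 * 15 / 2 = 105
Total = 14 * 105 = 1470

1470


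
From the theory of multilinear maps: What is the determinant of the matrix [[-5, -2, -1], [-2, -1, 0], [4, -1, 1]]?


Expanding along the first row, det(A) = a11*M_11 - a12*M_12 + a13*M_13, where M_1j is the (1,j) minor.
Minor M_11 = -1*1 - 0*-1 = -1
Minor M_12 = -2*1 - 0*4 = -2
Minor M_13 = -2*-1 - -1*4 = 6
det = -5*(-1) - -2*(-2) + -1*(6)
    = 5 - 4 + -6
    = -5

-5


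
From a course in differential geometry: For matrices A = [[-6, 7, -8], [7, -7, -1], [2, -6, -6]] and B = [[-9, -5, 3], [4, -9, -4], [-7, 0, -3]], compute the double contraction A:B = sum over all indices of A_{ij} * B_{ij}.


A:B = sum over all i,j of A_{ij} * B_{ij}.
Row 1: -6*-9=54, 7*-5=-35, -8*3=-24 => row sum = -5
Row 2: 7*4=28, -7*-9=63, -1*-4=4 => row sum = 95
Row 3: 2*-7=-14, -6*0=0, -6*-3=18 => row sum = 4
Total = -5 + 95 + 4 = 94

94


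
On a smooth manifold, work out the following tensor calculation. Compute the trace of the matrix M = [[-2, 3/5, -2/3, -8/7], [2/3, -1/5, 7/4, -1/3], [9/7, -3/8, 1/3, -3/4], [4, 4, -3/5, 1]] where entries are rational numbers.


The trace is the sum of diagonal entries.
Diagonal: M[1,1] = -2, M[2,2] = -1/5, M[3,3] = 1/3, M[4,4] = 1
Tr(M) = -2 + -1/5 + 1/3 + 1
Computing step by step:
After adding M[1,1]: -2
After adding M[2,2]: -11/5
After adding M[3,3]: -28/15
After adding M[4,4]: -13/15
Tr(M) = -13/15

-13/15


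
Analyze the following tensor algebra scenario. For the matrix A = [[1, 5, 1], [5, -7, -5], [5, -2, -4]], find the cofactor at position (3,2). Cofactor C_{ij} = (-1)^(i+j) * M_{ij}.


To find cofactor C_{32}, delete row 3 and column 2.
The resulting 2x2 submatrix is: [[1, 1], [5, -5]]
Minor M_{32} = 1*-5 - 1*5
  = -5 - 5 = -10
Sign = (-1)^(3+2) = (-1)^5 = -1
Cofactor C_{32} = -1 * -10 = 10

10


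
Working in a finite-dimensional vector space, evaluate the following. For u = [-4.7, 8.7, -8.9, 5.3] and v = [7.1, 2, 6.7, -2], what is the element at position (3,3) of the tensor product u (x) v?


The outer product entry T_{ij} = u_i * v_j.
We need i=3, j=3.
u_3 = -8.9, v_3 = 6.7
T_{3,3} = -8.9 * 6.7 = -59.63

-59.63


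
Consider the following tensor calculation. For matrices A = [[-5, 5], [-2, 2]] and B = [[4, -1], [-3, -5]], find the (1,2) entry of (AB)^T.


(AB)^T_{ij} = (AB)_{ji} = sum_k A_{jk} B_{ki}.
For i=1, j=2 we need (AB)_{21}:
A_{21} * B_{11} = -2 * 4 = -8
A_{22} * B_{21} = 2 * -3 = -6
Sum = -8 + -6 = -14

-14


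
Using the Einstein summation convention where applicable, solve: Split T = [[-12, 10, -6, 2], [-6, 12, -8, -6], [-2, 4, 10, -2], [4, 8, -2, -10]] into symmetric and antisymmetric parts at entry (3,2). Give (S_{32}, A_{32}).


T_{32} = 4
T_{23} = -8
S_{32} = (4 + -8)/2 = -4/2 = -2
A_{32} = (4 - -8)/2 = 12/2 = 6
Check: S + A = -2 + 6 = 4 = T_{32}.

(-2, 6)


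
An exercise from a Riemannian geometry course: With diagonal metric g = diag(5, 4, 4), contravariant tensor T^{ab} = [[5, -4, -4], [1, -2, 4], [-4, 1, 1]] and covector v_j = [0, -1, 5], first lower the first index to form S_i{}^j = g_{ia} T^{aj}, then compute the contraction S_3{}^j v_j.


Step 1: lower the first index. For a diagonal metric, g_{ia} T^{aj} = g_{ii} T^{ij} (no sum on i).
g_{33} = 4
S_3{}^1 = 4 * T^{31} = 4 * -4 = -16
S_3{}^2 = 4 * T^{32} = 4 * 1 = 4
S_3{}^3 = 4 * T^{33} = 4 * 1 = 4
Step 2: contract S_3{}^j with v_j.
S_3{}^1 * v_1 = -16 * 0 = 0
S_3{}^2 * v_2 = 4 * -1 = -4
S_3{}^3 * v_3 = 4 * 5 = 20
Result = 0 + -4 + 20 = 16

16


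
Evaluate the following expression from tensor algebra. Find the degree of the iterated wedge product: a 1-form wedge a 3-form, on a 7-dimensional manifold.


The degree of a wedge product is the sum of the degrees of the individual forms.
Degrees: 1, 3
Total degree = 1 + 3 = 4

4


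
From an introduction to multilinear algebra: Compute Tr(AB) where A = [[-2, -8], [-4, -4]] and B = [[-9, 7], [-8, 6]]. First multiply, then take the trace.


Tr(AB) = sum_i (AB)_{ii} where (AB)_{ii} = sum_k A_{ik} B_{ki}.
(AB)_{11} = -2*-9 + -8*-8 = 82
(AB)_{22} = -4*7 + -4*6 = -52
Tr(AB) = 82 + -52 = 30

30


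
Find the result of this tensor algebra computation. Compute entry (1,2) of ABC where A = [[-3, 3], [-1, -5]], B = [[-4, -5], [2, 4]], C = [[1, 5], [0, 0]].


(ABC)_{12} = sum_m (AB)_{1m} C_{m2}. First compute row 1 of AB.
(AB)_{11} = -3*-4 + 3*2 = 18
(AB)_{12} = -3*-5 + 3*4 = 27
Now contract with column 2 of C:
(AB)_{11} * C_{12} = 18 * 5 = 90
(AB)_{12} * C_{22} = 27 * 0 = 0
(ABC)_{12} = 90 + 0 = 90

90


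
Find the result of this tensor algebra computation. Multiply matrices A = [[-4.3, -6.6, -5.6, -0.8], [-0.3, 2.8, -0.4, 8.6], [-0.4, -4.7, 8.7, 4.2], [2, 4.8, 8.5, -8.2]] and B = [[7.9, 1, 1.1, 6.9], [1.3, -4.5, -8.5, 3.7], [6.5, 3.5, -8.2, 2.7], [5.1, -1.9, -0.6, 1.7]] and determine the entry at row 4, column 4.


(AB)_{ij} = sum_k A_{ik} B_{kj}.
For i=4, j=4:
A_{41} * B_{14} = 2 * 6.9 = 13.8
A_{42} * B_{24} = 4.8 * 3.7 = 17.76
A_{43} * B_{34} = 8.5 * 2.7 = 22.95
A_{44} * B_{44} = -8.2 * 1.7 = -13.94
Sum = 13.8 + 17.76 + 22.95 + -13.94 = 40.57

40.57


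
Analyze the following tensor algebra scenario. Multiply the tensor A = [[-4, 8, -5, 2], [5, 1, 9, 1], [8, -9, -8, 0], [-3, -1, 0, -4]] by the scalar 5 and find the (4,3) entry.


Scalar multiplication: (cA)_{ij} = c * A_{ij}.
c = 5
A_{43} = 0
(cA)_{43} = 5 * 0 = 0

0


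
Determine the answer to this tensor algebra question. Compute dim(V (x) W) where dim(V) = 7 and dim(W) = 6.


The dimension of a tensor product is the product of dimensions.
dim(V) = 7, dim(W) = 6
dim(V (x) W) = 7 * 6 = 42

42


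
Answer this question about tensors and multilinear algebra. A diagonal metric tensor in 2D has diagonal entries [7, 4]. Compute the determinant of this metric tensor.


For a diagonal metric, the determinant is the product of diagonal entries.
Diagonal entries: 7, 4
det(g) = 7 * 4 = 28

28


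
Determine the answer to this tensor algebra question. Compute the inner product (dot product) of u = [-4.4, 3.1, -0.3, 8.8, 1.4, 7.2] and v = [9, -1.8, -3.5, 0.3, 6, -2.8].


The inner product u . v = sum of u_i * v_i.
Term-by-term: -4.4 * 9, 3.1 * -1.8, -0.3 * -3.5, 8.8 * 0.3, 1.4 * 6, 7.2 * -2.8
Products: -39.6, -5.58, 1.05, 2.64, 8.4, -20.16
Sum = -39.6 + -5.58 + 1.05 + 2.64 + 8.4 + -20.16 = -53.25

-53.25


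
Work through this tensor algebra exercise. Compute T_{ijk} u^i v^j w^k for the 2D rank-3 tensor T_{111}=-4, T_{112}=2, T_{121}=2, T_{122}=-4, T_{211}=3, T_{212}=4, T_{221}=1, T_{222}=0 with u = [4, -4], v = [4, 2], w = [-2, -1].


S = sum over i,j,k of T_{ijk} u_i v_j w_k. Expanding all 8 terms:
T_{111}*u_1*v_1*w_1 = -4*4*4*-2 = 128  (running total: 128)
T_{112}*u_1*v_1*w_2 = 2*4*4*-1 = -32  (running total: 96)
T_{121}*u_1*v_2*w_1 = 2*4*2*-2 = -32  (running total: 64)
T_{122}*u_1*v_2*w_2 = -4*4*2*-1 = 32  (running total: 96)
T_{211}*u_2*v_1*w_1 = 3*-4*4*-2 = 96  (running total: 192)
T_{212}*u_2*v_1*w_2 = 4*-4*4*-1 = 64  (running total: 256)
T_{221}*u_2*v_2*w_1 = 1*-4*2*-2 = 16  (running total: 272)
T_{222}*u_2*v_2*w_2 = 0*-4*2*-1 = 0  (running total: 272)
S = 272

272


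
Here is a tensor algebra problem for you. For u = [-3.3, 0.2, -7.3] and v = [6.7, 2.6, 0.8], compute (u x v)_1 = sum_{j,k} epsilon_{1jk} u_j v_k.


(u x v)_1 = sum_{j,k} epsilon_{1jk} u_j v_k. Only permutations of (1,2,3) contribute; the two non-zero terms are:
eps_{123} u_2 v_3 = 1 * 0.2 * 0.8 = 0.16
eps_{132} u_3 v_2 = -1 * -7.3 * 2.6 = 18.98
(u x v)_1 = 19.14

19.14


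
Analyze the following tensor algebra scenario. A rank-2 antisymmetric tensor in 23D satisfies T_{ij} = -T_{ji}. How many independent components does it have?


An antisymmetric rank-2 tensor satisfies A_{ij} = -A_{ji}, so diagonal entries are zero.
The independent components are the upper-triangular entries: C(n, 2) = n(n-1)/2.
n = 23
C(23, 2) = 23 * 22 / 2 = 506 / 2 = 253

253


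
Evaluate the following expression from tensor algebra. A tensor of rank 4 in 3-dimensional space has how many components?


The number of components of a rank-r tensor in d dimensions is d^r.
Here d = 3 and r = 4.
3^4 = 81

81


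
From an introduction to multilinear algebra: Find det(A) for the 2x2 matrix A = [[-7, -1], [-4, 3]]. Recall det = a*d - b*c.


For a 2x2 matrix [[a, b], [c, d]], det = a*d - b*c.
a = -7, b = -1, c = -4, d = 3
a*d = -7 * 3 = -21
b*c = -1 * -4 = 4
det = -21 - 4 = -25

-25


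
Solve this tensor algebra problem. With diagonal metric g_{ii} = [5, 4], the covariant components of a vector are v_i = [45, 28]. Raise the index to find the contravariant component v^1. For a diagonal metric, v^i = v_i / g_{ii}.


To raise an index with a diagonal metric: v^i = v_i / g_{ii}.
For index 1: v_1 = 45, g_{11} = 5
v^1 = 45 / 5 = 9

9


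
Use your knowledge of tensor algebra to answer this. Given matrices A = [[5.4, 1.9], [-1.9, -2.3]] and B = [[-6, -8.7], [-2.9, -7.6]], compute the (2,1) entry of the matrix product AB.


(AB)_{ij} = sum_k A_{ik} B_{kj}.
For i=2, j=1:
A_{21} * B_{11} = -1.9 * -6 = 11.4
A_{22} * B_{21} = -2.3 * -2.9 = 6.67
Sum = 11.4 + 6.67 = 18.07

18.07


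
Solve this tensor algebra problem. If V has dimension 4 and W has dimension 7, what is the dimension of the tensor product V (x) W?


The dimension of a tensor product is the product of dimensions.
dim(V) = 4, dim(W) = 7
dim(V (x) W) = 4 * 7 = 28

28


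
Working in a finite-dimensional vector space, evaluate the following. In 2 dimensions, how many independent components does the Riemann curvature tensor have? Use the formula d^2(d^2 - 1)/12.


The Riemann tensor in d dimensions has d^2(d^2 - 1)/12 independent components.
d = 2, so d^2 = 4
d^2 - 1 = 3
d^2(d^2 - 1) = 4 * 3 = 12
Divide by 12: 12 / 12 = 1

1


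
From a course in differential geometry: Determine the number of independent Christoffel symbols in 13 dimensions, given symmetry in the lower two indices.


Christoffel symbols Gamma^k_{ij} are symmetric in i,j, so there are d * d(d+1)/2 independent symbols.
d = 13
d(d+1)/2 = 13 * 14 / 2 = 91
Total = 13 * 91 = 1183

1183


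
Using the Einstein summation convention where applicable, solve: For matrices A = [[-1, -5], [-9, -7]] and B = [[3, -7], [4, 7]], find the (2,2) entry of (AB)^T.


(AB)^T_{ij} = (AB)_{ji} = sum_k A_{jk} B_{ki}.
For i=2, j=2 we need (AB)_{22}:
A_{21} * B_{12} = -9 * -7 = 63
A_{22} * B_{22} = -7 * 7 = -49
Sum = 63 + -49 = 14

14


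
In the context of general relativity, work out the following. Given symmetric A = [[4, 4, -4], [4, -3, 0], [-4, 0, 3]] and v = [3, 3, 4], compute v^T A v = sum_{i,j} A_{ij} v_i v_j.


First compute Av:
(Av)_1 = 4*3 + 4*3 + -4*4 = 8
(Av)_2 = 4*3 + -3*3 + 0*4 = 3
(Av)_3 = -4*3 + 0*3 + 3*4 = 0
Av = [8, 3, 0]
Then v^T (Av) = 3*8 + 3*3 + 4*0
= 24 + 9 + 0 = 33

33
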